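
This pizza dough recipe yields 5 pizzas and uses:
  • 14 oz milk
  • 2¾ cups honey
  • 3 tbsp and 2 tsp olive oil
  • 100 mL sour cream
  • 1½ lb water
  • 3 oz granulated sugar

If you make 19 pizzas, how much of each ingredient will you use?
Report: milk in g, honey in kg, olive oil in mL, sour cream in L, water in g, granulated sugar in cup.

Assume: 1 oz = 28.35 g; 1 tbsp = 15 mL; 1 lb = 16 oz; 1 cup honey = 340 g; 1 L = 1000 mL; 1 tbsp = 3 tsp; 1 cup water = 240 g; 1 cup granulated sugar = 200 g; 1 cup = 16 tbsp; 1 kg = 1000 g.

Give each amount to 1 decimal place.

milk: 1508.2 g; honey: 3.6 kg; olive oil: 209.0 mL; sour cream: 0.4 L; water: 2585.5 g; granulated sugar: 1.6 cup

Scaling factor: 19/5 = 3.8.
milk: 14 oz × 19/5 × 28.35 g/oz ≈ 1508.2 g
honey: 2.75 cup × 19/5 × 340 g/cup ÷ 1000 g/kg ≈ 3.6 kg
olive oil: (3 tbsp + 2 tsp = 11/3 tbsp) × 19/5 × 15 mL/tbsp = 209.0 mL
sour cream: 100 mL × 19/5 ÷ 1000 mL/L ≈ 0.4 L
water: 1.5 lb × 19/5 × 16 oz/lb × 28.35 g/oz ≈ 2585.5 g
granulated sugar: 3 oz × 19/5 × 28.35 g/oz ÷ 200 g/cup ≈ 1.6 cup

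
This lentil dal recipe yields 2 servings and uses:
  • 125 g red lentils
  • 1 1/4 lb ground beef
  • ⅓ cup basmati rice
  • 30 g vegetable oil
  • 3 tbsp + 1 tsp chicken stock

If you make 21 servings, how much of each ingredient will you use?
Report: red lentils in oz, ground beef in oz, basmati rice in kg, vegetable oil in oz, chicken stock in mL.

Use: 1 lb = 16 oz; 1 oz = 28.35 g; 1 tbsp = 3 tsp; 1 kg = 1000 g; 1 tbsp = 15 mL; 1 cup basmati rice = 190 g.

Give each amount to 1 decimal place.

Scaling factor: 21/2 = 10.5.
red lentils: 125 g × 21/2 ÷ 28.35 g/oz ≈ 46.3 oz
ground beef: 1.25 lb × 21/2 × 16 oz/lb = 210.0 oz
basmati rice: 1/3 cup × 21/2 × 190 g/cup ÷ 1000 g/kg ≈ 0.7 kg
vegetable oil: 30 g × 21/2 ÷ 28.35 g/oz ≈ 11.1 oz
chicken stock: (3 tbsp + 1 tsp = 10/3 tbsp) × 21/2 × 15 mL/tbsp = 525.0 mL

red lentils: 46.3 oz; ground beef: 210.0 oz; basmati rice: 0.7 kg; vegetable oil: 11.1 oz; chicken stock: 525.0 mL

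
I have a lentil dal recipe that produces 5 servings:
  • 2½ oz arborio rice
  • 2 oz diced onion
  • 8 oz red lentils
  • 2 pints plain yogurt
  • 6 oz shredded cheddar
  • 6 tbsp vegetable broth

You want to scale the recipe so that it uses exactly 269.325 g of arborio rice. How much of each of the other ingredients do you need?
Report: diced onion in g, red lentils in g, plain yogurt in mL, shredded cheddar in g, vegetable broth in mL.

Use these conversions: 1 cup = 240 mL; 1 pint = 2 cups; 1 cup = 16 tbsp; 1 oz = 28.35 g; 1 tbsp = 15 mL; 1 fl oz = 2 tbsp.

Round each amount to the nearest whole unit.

diced onion: 215 g; red lentils: 862 g; plain yogurt: 3648 mL; shredded cheddar: 646 g; vegetable broth: 342 mL

The original recipe has 70.875 g of arborio rice, so the scaling factor is 269.325 ÷ 70.875 = 19/5 = 3.8.
diced onion: 2 oz × 19/5 × 28.35 g/oz ≈ 215 g
red lentils: 8 oz × 19/5 × 28.35 g/oz ≈ 862 g
plain yogurt: 2 pint × 19/5 × 2 cup/pint × 240 mL/cup = 3648 mL
shredded cheddar: 6 oz × 19/5 × 28.35 g/oz ≈ 646 g
vegetable broth: 6 tbsp × 19/5 × 15 mL/tbsp = 342 mL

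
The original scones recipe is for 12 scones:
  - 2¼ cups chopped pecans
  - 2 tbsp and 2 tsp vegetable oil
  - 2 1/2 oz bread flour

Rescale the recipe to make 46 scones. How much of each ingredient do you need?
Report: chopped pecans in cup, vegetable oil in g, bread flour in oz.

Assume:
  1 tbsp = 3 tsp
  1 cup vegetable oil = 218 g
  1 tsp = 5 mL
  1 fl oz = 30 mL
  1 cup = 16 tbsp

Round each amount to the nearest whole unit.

chopped pecans: 9 cup; vegetable oil: 139 g; bread flour: 10 oz

Scaling factor: 46/12 = 23/6.
chopped pecans: 2.25 cup × 23/6 ≈ 9 cup
vegetable oil: (2 tbsp + 2 tsp = 8/3 tbsp) × 23/6 ÷ 16 tbsp/cup × 218 g/cup ≈ 139 g
bread flour: 2.5 oz × 23/6 ≈ 10 oz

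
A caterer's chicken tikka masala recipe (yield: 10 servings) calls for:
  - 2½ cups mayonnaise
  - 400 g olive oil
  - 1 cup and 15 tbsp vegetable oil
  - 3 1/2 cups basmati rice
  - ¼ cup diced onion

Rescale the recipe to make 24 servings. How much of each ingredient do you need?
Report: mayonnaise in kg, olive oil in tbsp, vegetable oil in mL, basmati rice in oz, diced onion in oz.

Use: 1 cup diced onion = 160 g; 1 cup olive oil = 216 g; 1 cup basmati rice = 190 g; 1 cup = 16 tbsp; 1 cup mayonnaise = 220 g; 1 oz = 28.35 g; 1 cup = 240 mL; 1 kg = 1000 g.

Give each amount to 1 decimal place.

mayonnaise: 1.3 kg; olive oil: 71.1 tbsp; vegetable oil: 1116.0 mL; basmati rice: 56.3 oz; diced onion: 3.4 oz

Scaling factor: 24/10 = 12/5 = 2.4.
mayonnaise: 2.5 cup × 12/5 × 220 g/cup ÷ 1000 g/kg ≈ 1.3 kg
olive oil: 400 g × 12/5 ÷ 216 g/cup × 16 tbsp/cup ≈ 71.1 tbsp
vegetable oil: (1 cup + 15 tbsp = 1.9375 cup) × 12/5 × 240 mL/cup = 1116.0 mL
basmati rice: 3.5 cup × 12/5 × 190 g/cup ÷ 28.35 g/oz ≈ 56.3 oz
diced onion: 0.25 cup × 12/5 × 160 g/cup ÷ 28.35 g/oz ≈ 3.4 oz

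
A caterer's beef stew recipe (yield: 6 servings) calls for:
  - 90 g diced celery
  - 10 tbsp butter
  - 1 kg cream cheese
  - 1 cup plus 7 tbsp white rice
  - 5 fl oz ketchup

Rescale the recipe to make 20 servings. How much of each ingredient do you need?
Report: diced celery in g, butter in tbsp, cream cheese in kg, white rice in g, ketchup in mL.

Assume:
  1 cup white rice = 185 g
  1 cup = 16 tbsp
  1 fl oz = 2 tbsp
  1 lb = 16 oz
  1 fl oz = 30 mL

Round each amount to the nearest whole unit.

diced celery: 300 g; butter: 33 tbsp; cream cheese: 3 kg; white rice: 886 g; ketchup: 500 mL

Scaling factor: 20/6 = 10/3.
diced celery: 90 g × 10/3 = 300 g
butter: 10 tbsp × 10/3 ≈ 33 tbsp
cream cheese: 1 kg × 10/3 ≈ 3 kg
white rice: (1 cup + 7 tbsp = 1.4375 cup) × 10/3 × 185 g/cup ≈ 886 g
ketchup: 5 fl oz × 10/3 × 30 mL/fl oz = 500 mL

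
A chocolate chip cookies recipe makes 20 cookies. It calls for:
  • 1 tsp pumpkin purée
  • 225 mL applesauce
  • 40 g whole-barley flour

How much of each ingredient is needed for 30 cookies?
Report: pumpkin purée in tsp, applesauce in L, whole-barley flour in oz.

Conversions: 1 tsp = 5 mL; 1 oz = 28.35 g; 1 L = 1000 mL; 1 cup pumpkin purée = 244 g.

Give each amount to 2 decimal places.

Scaling factor: 30/20 = 3/2 = 1.5.
pumpkin purée: 1 tsp × 3/2 = 1.50 tsp
applesauce: 225 mL × 3/2 ÷ 1000 mL/L ≈ 0.34 L
whole-barley flour: 40 g × 3/2 ÷ 28.35 g/oz ≈ 2.12 oz

pumpkin purée: 1.50 tsp; applesauce: 0.34 L; whole-barley flour: 2.12 oz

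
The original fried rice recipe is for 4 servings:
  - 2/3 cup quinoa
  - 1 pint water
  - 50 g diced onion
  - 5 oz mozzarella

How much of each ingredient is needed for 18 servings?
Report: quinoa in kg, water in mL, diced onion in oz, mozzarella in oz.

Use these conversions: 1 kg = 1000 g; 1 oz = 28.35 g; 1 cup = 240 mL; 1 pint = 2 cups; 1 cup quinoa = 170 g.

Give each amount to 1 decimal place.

quinoa: 0.5 kg; water: 2160.0 mL; diced onion: 7.9 oz; mozzarella: 22.5 oz

Scaling factor: 18/4 = 9/2 = 4.5.
quinoa: 2/3 cup × 9/2 × 170 g/cup ÷ 1000 g/kg ≈ 0.5 kg
water: 1 pint × 9/2 × 2 cup/pint × 240 mL/cup = 2160.0 mL
diced onion: 50 g × 9/2 ÷ 28.35 g/oz ≈ 7.9 oz
mozzarella: 5 oz × 9/2 = 22.5 oz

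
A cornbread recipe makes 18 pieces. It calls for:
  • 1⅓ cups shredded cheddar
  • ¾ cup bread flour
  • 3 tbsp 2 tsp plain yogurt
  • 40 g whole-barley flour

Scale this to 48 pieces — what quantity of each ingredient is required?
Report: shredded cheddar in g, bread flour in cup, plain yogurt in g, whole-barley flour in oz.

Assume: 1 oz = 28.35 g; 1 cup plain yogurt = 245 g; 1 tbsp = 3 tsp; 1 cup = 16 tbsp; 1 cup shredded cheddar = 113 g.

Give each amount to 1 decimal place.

shredded cheddar: 401.8 g; bread flour: 2.0 cup; plain yogurt: 149.7 g; whole-barley flour: 3.8 oz

Scaling factor: 48/18 = 8/3.
shredded cheddar: 4/3 cup × 8/3 × 113 g/cup ≈ 401.8 g
bread flour: 0.75 cup × 8/3 = 2.0 cup
plain yogurt: (3 tbsp + 2 tsp = 11/3 tbsp) × 8/3 ÷ 16 tbsp/cup × 245 g/cup ≈ 149.7 g
whole-barley flour: 40 g × 8/3 ÷ 28.35 g/oz ≈ 3.8 oz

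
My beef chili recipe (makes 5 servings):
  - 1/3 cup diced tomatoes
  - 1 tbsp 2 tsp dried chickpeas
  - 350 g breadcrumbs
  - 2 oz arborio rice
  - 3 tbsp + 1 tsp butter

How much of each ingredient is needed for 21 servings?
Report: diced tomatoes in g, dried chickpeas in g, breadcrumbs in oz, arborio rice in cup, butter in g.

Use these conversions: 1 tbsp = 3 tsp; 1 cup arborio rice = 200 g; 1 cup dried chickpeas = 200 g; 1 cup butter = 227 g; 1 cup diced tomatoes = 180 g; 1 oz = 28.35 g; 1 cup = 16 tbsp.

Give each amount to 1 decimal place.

Scaling factor: 21/5 = 4.2.
diced tomatoes: 1/3 cup × 21/5 × 180 g/cup = 252.0 g
dried chickpeas: (1 tbsp + 2 tsp = 5/3 tbsp) × 21/5 ÷ 16 tbsp/cup × 200 g/cup = 87.5 g
breadcrumbs: 350 g × 21/5 ÷ 28.35 g/oz ≈ 51.9 oz
arborio rice: 2 oz × 21/5 × 28.35 g/oz ÷ 200 g/cup ≈ 1.2 cup
butter: (3 tbsp + 1 tsp = 10/3 tbsp) × 21/5 ÷ 16 tbsp/cup × 227 g/cup ≈ 198.6 g

diced tomatoes: 252.0 g; dried chickpeas: 87.5 g; breadcrumbs: 51.9 oz; arborio rice: 1.2 cup; butter: 198.6 g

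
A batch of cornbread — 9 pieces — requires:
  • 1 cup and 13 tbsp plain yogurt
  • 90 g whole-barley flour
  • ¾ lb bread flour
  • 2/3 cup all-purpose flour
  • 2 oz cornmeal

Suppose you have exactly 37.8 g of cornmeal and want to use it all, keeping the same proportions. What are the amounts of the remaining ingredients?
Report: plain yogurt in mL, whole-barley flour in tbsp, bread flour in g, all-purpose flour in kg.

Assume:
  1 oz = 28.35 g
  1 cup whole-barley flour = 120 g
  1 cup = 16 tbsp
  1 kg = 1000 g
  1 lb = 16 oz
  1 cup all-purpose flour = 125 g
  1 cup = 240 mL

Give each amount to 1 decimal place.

plain yogurt: 290.0 mL; whole-barley flour: 8.0 tbsp; bread flour: 226.8 g; all-purpose flour: 0.1 kg

The original recipe has 56.7 g of cornmeal, so the scaling factor is 37.8 ÷ 56.7 = 2/3.
plain yogurt: (1 cup + 13 tbsp = 1.8125 cup) × 2/3 × 240 mL/cup = 290.0 mL
whole-barley flour: 90 g × 2/3 ÷ 120 g/cup × 16 tbsp/cup = 8.0 tbsp
bread flour: 0.75 lb × 2/3 × 16 oz/lb × 28.35 g/oz = 226.8 g
all-purpose flour: 2/3 cup × 2/3 × 125 g/cup ÷ 1000 g/kg ≈ 0.1 kg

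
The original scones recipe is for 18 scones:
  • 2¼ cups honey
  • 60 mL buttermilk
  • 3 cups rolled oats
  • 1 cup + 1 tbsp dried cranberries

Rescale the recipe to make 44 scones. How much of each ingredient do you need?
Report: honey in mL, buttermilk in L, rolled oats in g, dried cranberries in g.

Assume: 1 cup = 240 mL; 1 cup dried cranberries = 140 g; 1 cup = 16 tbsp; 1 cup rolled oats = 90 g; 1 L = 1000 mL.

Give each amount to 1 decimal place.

Scaling factor: 44/18 = 22/9.
honey: 2.25 cup × 22/9 × 240 mL/cup = 1320.0 mL
buttermilk: 60 mL × 22/9 ÷ 1000 mL/L ≈ 0.1 L
rolled oats: 3 cup × 22/9 × 90 g/cup = 660.0 g
dried cranberries: (1 cup + 1 tbsp = 1.0625 cup) × 22/9 × 140 g/cup ≈ 363.6 g

honey: 1320.0 mL; buttermilk: 0.1 L; rolled oats: 660.0 g; dried cranberries: 363.6 g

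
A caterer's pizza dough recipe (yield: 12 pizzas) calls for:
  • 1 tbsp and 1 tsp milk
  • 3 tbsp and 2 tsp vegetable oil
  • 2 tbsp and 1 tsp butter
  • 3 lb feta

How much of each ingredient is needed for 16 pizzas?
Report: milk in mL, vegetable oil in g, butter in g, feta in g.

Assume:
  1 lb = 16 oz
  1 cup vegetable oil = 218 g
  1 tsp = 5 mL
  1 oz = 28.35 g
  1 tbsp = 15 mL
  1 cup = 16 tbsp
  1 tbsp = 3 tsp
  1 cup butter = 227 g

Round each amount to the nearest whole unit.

milk: 27 mL; vegetable oil: 67 g; butter: 44 g; feta: 1814 g

Scaling factor: 16/12 = 4/3.
milk: (1 tbsp + 1 tsp = 4/3 tbsp) × 4/3 × 15 mL/tbsp ≈ 27 mL
vegetable oil: (3 tbsp + 2 tsp = 11/3 tbsp) × 4/3 ÷ 16 tbsp/cup × 218 g/cup ≈ 67 g
butter: (2 tbsp + 1 tsp = 7/3 tbsp) × 4/3 ÷ 16 tbsp/cup × 227 g/cup ≈ 44 g
feta: 3 lb × 4/3 × 16 oz/lb × 28.35 g/oz ≈ 1814 g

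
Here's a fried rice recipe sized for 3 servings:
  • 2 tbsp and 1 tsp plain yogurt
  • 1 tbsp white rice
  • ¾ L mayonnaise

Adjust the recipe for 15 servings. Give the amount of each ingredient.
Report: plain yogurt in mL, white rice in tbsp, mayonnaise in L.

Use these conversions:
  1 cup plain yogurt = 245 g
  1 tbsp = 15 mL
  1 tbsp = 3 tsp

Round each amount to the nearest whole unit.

Scaling factor: 15/3 = 5.
plain yogurt: (2 tbsp + 1 tsp = 7/3 tbsp) × 5 × 15 mL/tbsp = 175 mL
white rice: 1 tbsp × 5 = 5 tbsp
mayonnaise: 0.75 L × 5 ≈ 4 L

plain yogurt: 175 mL; white rice: 5 tbsp; mayonnaise: 4 L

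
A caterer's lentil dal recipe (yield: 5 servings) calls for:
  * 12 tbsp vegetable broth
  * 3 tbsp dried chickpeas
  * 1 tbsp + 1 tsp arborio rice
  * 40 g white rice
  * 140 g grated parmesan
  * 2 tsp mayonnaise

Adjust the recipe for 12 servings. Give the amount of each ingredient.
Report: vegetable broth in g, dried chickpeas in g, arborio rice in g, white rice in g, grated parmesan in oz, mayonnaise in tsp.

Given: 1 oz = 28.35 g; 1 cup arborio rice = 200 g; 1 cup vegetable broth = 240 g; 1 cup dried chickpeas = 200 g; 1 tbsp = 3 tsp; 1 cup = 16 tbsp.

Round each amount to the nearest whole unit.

vegetable broth: 432 g; dried chickpeas: 90 g; arborio rice: 40 g; white rice: 96 g; grated parmesan: 12 oz; mayonnaise: 5 tsp

Scaling factor: 12/5 = 2.4.
vegetable broth: 12 tbsp × 12/5 ÷ 16 tbsp/cup × 240 g/cup = 432 g
dried chickpeas: 3 tbsp × 12/5 ÷ 16 tbsp/cup × 200 g/cup = 90 g
arborio rice: (1 tbsp + 1 tsp = 4/3 tbsp) × 12/5 ÷ 16 tbsp/cup × 200 g/cup = 40 g
white rice: 40 g × 12/5 = 96 g
grated parmesan: 140 g × 12/5 ÷ 28.35 g/oz ≈ 12 oz
mayonnaise: 2 tsp × 12/5 ≈ 5 tsp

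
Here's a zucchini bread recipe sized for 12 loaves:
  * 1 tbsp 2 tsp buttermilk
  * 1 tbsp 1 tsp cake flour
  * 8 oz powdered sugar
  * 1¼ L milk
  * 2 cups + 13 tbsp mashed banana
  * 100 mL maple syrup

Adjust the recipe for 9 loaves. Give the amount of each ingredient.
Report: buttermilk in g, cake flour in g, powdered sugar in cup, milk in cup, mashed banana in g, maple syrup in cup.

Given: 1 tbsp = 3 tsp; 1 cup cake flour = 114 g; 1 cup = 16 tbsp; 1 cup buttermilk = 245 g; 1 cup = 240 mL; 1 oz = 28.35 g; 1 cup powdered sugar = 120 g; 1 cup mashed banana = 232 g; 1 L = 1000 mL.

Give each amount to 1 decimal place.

buttermilk: 19.1 g; cake flour: 7.1 g; powdered sugar: 1.4 cup; milk: 3.9 cup; mashed banana: 489.4 g; maple syrup: 0.3 cup

Scaling factor: 9/12 = 3/4 = 0.75.
buttermilk: (1 tbsp + 2 tsp = 5/3 tbsp) × 3/4 ÷ 16 tbsp/cup × 245 g/cup ≈ 19.1 g
cake flour: (1 tbsp + 1 tsp = 4/3 tbsp) × 3/4 ÷ 16 tbsp/cup × 114 g/cup ≈ 7.1 g
powdered sugar: 8 oz × 3/4 × 28.35 g/oz ÷ 120 g/cup ≈ 1.4 cup
milk: 1.25 L × 3/4 × 1000 mL/L ÷ 240 mL/cup ≈ 3.9 cup
mashed banana: (2 cup + 13 tbsp = 2.8125 cup) × 3/4 × 232 g/cup ≈ 489.4 g
maple syrup: 100 mL × 3/4 ÷ 240 mL/cup ≈ 0.3 cup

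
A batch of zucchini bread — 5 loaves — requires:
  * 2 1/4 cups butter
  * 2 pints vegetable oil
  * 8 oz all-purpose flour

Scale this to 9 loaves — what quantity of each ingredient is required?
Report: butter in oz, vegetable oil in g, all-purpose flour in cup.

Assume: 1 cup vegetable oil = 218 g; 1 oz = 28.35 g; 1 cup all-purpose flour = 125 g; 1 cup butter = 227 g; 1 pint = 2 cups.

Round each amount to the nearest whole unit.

butter: 32 oz; vegetable oil: 1570 g; all-purpose flour: 3 cup

Scaling factor: 9/5 = 1.8.
butter: 2.25 cup × 9/5 × 227 g/cup ÷ 28.35 g/oz ≈ 32 oz
vegetable oil: 2 pint × 9/5 × 2 cup/pint × 218 g/cup ≈ 1570 g
all-purpose flour: 8 oz × 9/5 × 28.35 g/oz ÷ 125 g/cup ≈ 3 cup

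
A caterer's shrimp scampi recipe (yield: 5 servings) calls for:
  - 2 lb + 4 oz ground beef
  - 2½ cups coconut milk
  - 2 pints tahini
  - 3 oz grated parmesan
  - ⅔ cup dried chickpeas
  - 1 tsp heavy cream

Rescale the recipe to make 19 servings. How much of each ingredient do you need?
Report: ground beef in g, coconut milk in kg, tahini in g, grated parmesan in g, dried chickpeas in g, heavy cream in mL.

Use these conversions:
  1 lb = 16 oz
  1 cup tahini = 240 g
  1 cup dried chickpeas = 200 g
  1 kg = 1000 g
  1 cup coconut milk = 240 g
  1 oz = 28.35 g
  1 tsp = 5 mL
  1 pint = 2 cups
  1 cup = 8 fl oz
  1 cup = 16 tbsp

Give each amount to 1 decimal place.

Scaling factor: 19/5 = 3.8.
ground beef: (2 lb + 4 oz = 2.25 lb) × 19/5 × 16 oz/lb × 28.35 g/oz ≈ 3878.3 g
coconut milk: 2.5 cup × 19/5 × 240 g/cup ÷ 1000 g/kg ≈ 2.3 kg
tahini: 2 pint × 19/5 × 2 cup/pint × 240 g/cup = 3648.0 g
grated parmesan: 3 oz × 19/5 × 28.35 g/oz ≈ 323.2 g
dried chickpeas: 2/3 cup × 19/5 × 200 g/cup ≈ 506.7 g
heavy cream: 1 tsp × 19/5 × 5 mL/tsp = 19.0 mL

ground beef: 3878.3 g; coconut milk: 2.3 kg; tahini: 3648.0 g; grated parmesan: 323.2 g; dried chickpeas: 506.7 g; heavy cream: 19.0 mL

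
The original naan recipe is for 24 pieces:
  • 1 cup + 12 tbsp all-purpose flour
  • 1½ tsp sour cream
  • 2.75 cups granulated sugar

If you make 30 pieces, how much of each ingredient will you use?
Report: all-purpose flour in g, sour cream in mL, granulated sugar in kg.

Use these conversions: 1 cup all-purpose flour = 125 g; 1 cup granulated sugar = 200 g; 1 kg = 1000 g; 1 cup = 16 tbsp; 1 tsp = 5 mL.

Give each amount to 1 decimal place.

all-purpose flour: 273.4 g; sour cream: 9.4 mL; granulated sugar: 0.7 kg

Scaling factor: 30/24 = 5/4 = 1.25.
all-purpose flour: (1 cup + 12 tbsp = 1.75 cup) × 5/4 × 125 g/cup ≈ 273.4 g
sour cream: 1.5 tsp × 5/4 × 5 mL/tsp ≈ 9.4 mL
granulated sugar: 2.75 cup × 5/4 × 200 g/cup ÷ 1000 g/kg ≈ 0.7 kg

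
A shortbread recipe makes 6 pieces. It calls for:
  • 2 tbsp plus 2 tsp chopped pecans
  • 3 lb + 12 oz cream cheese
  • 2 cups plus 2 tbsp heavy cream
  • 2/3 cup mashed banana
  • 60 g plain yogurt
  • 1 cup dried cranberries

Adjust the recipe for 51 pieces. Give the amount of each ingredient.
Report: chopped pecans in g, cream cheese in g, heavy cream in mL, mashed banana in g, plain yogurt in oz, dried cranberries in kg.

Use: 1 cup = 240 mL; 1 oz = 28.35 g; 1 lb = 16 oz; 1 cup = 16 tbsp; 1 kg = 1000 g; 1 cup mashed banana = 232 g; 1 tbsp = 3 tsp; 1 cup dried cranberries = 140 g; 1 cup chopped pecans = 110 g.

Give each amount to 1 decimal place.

Scaling factor: 51/6 = 17/2 = 8.5.
chopped pecans: (2 tbsp + 2 tsp = 8/3 tbsp) × 17/2 ÷ 16 tbsp/cup × 110 g/cup ≈ 155.8 g
cream cheese: (3 lb + 12 oz = 3.75 lb) × 17/2 × 16 oz/lb × 28.35 g/oz = 14458.5 g
heavy cream: (2 cup + 2 tbsp = 2.125 cup) × 17/2 × 240 mL/cup = 4335.0 mL
mashed banana: 2/3 cup × 17/2 × 232 g/cup ≈ 1314.7 g
plain yogurt: 60 g × 17/2 ÷ 28.35 g/oz ≈ 18.0 oz
dried cranberries: 1 cup × 17/2 × 140 g/cup ÷ 1000 g/kg ≈ 1.2 kg

chopped pecans: 155.8 g; cream cheese: 14458.5 g; heavy cream: 4335.0 mL; mashed banana: 1314.7 g; plain yogurt: 18.0 oz; dried cranberries: 1.2 kg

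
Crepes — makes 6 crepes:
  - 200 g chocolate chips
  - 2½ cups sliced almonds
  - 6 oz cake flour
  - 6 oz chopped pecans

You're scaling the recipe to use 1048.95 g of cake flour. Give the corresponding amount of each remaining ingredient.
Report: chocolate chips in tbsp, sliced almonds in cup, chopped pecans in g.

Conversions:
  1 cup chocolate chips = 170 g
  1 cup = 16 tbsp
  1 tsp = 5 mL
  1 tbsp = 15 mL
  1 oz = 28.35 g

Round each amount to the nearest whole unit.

chocolate chips: 116 tbsp; sliced almonds: 15 cup; chopped pecans: 1049 g

The original recipe has 170.1 g of cake flour, so the scaling factor is 1048.95 ÷ 170.1 = 37/6.
chocolate chips: 200 g × 37/6 ÷ 170 g/cup × 16 tbsp/cup ≈ 116 tbsp
sliced almonds: 2.5 cup × 37/6 ≈ 15 cup
chopped pecans: 6 oz × 37/6 × 28.35 g/oz ≈ 1049 g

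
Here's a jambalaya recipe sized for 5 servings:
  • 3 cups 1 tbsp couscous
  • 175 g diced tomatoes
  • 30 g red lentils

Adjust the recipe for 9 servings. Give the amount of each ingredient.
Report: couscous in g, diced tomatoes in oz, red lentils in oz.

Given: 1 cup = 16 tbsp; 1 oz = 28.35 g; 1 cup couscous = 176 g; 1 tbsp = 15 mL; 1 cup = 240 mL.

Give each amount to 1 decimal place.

Scaling factor: 9/5 = 1.8.
couscous: (3 cup + 1 tbsp = 3.0625 cup) × 9/5 × 176 g/cup = 970.2 g
diced tomatoes: 175 g × 9/5 ÷ 28.35 g/oz ≈ 11.1 oz
red lentils: 30 g × 9/5 ÷ 28.35 g/oz ≈ 1.9 oz

couscous: 970.2 g; diced tomatoes: 11.1 oz; red lentils: 1.9 oz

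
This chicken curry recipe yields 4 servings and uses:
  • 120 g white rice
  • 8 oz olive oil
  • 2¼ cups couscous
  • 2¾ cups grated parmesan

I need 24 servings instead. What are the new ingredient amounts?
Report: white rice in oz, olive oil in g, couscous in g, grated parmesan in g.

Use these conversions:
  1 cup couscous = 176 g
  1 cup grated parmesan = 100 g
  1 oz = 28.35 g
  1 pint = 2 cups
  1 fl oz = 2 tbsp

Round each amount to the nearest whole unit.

white rice: 25 oz; olive oil: 1361 g; couscous: 2376 g; grated parmesan: 1650 g

Scaling factor: 24/4 = 6.
white rice: 120 g × 6 ÷ 28.35 g/oz ≈ 25 oz
olive oil: 8 oz × 6 × 28.35 g/oz ≈ 1361 g
couscous: 2.25 cup × 6 × 176 g/cup = 2376 g
grated parmesan: 2.75 cup × 6 × 100 g/cup = 1650 g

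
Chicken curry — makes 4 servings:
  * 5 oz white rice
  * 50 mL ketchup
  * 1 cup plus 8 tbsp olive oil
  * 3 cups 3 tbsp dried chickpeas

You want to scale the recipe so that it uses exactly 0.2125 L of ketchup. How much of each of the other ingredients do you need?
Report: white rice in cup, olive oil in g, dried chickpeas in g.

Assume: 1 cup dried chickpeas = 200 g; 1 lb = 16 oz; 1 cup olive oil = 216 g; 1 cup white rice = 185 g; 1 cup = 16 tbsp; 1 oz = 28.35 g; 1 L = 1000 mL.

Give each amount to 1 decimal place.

The original recipe has 0.05 L of ketchup, so the scaling factor is 0.2125 ÷ 0.05 = 17/4 = 4.25.
white rice: 5 oz × 17/4 × 28.35 g/oz ÷ 185 g/cup ≈ 3.3 cup
olive oil: (1 cup + 8 tbsp = 1.5 cup) × 17/4 × 216 g/cup = 1377.0 g
dried chickpeas: (3 cup + 3 tbsp = 3.1875 cup) × 17/4 × 200 g/cup ≈ 2709.4 g

white rice: 3.3 cup; olive oil: 1377.0 g; dried chickpeas: 2709.4 g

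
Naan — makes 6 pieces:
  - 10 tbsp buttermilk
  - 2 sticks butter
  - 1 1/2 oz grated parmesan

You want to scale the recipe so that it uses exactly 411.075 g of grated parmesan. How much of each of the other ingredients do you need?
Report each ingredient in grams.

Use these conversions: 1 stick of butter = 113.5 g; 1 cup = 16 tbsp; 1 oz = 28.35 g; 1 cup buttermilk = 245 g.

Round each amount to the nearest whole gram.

The original recipe has 42.525 g of grated parmesan, so the scaling factor is 411.075 ÷ 42.525 = 29/3.
buttermilk: 10 tbsp × 29/3 ÷ 16 tbsp/cup × 245 g/cup ≈ 1480 g
butter: 2 stick × 29/3 × 113.5 g/stick ≈ 2194 g

buttermilk: 1480 g; butter: 2194 g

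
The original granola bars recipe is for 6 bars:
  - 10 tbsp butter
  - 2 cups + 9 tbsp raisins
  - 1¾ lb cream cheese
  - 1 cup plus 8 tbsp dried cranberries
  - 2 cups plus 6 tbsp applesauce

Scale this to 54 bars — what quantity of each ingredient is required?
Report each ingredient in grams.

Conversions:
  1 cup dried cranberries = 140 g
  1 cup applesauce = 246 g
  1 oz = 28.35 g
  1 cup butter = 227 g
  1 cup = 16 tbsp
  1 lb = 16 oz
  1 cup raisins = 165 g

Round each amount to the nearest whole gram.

Scaling factor: 54/6 = 9.
butter: 10 tbsp × 9 ÷ 16 tbsp/cup × 227 g/cup ≈ 1277 g
raisins: (2 cup + 9 tbsp = 2.5625 cup) × 9 × 165 g/cup ≈ 3805 g
cream cheese: 1.75 lb × 9 × 16 oz/lb × 28.35 g/oz ≈ 7144 g
dried cranberries: (1 cup + 8 tbsp = 1.5 cup) × 9 × 140 g/cup = 1890 g
applesauce: (2 cup + 6 tbsp = 2.375 cup) × 9 × 246 g/cup ≈ 5258 g

butter: 1277 g; raisins: 3805 g; cream cheese: 7144 g; dried cranberries: 1890 g; applesauce: 5258 g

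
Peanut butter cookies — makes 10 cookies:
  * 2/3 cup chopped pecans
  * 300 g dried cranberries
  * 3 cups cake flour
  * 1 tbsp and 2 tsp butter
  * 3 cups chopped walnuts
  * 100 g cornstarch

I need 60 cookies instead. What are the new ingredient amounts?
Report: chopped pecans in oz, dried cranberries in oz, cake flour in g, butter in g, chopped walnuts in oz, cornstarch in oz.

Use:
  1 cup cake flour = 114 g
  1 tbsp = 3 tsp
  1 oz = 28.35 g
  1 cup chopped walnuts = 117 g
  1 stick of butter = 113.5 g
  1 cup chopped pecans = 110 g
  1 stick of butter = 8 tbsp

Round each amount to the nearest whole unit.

Scaling factor: 60/10 = 6.
chopped pecans: 2/3 cup × 6 × 110 g/cup ÷ 28.35 g/oz ≈ 16 oz
dried cranberries: 300 g × 6 ÷ 28.35 g/oz ≈ 63 oz
cake flour: 3 cup × 6 × 114 g/cup = 2052 g
butter: (1 tbsp + 2 tsp = 5/3 tbsp) × 6 ÷ 8 tbsp/stick × 113.5 g/stick ≈ 142 g
chopped walnuts: 3 cup × 6 × 117 g/cup ÷ 28.35 g/oz ≈ 74 oz
cornstarch: 100 g × 6 ÷ 28.35 g/oz ≈ 21 oz

chopped pecans: 16 oz; dried cranberries: 63 oz; cake flour: 2052 g; butter: 142 g; chopped walnuts: 74 oz; cornstarch: 21 oz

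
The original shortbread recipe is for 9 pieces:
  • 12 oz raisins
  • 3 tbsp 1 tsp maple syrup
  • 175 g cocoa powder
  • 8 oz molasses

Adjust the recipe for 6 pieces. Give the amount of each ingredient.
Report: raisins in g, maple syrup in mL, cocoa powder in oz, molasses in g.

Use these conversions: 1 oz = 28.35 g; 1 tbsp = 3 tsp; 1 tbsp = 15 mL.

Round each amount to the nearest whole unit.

raisins: 227 g; maple syrup: 33 mL; cocoa powder: 4 oz; molasses: 151 g

Scaling factor: 6/9 = 2/3.
raisins: 12 oz × 2/3 × 28.35 g/oz ≈ 227 g
maple syrup: (3 tbsp + 1 tsp = 10/3 tbsp) × 2/3 × 15 mL/tbsp ≈ 33 mL
cocoa powder: 175 g × 2/3 ÷ 28.35 g/oz ≈ 4 oz
molasses: 8 oz × 2/3 × 28.35 g/oz ≈ 151 g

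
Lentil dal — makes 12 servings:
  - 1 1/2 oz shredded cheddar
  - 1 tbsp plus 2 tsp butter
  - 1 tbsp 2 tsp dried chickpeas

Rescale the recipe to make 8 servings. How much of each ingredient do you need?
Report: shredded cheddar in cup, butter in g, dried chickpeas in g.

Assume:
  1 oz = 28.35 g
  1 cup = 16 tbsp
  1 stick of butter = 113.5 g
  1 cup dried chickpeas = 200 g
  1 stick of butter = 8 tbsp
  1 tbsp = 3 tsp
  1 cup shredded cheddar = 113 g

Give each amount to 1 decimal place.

Scaling factor: 8/12 = 2/3.
shredded cheddar: 1.5 oz × 2/3 × 28.35 g/oz ÷ 113 g/cup ≈ 0.3 cup
butter: (1 tbsp + 2 tsp = 5/3 tbsp) × 2/3 ÷ 8 tbsp/stick × 113.5 g/stick ≈ 15.8 g
dried chickpeas: (1 tbsp + 2 tsp = 5/3 tbsp) × 2/3 ÷ 16 tbsp/cup × 200 g/cup ≈ 13.9 g

shredded cheddar: 0.3 cup; butter: 15.8 g; dried chickpeas: 13.9 g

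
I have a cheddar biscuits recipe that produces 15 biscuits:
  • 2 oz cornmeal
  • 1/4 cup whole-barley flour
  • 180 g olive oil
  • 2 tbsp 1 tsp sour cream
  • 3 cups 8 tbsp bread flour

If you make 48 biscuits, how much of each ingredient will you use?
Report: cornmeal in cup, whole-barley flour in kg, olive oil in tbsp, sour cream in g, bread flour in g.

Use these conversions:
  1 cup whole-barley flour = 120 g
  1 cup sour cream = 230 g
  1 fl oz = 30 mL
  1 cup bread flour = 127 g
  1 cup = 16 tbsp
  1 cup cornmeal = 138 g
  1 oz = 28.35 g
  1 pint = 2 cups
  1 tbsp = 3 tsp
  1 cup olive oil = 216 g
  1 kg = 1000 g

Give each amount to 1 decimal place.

Scaling factor: 48/15 = 16/5 = 3.2.
cornmeal: 2 oz × 16/5 × 28.35 g/oz ÷ 138 g/cup ≈ 1.3 cup
whole-barley flour: 0.25 cup × 16/5 × 120 g/cup ÷ 1000 g/kg ≈ 0.1 kg
olive oil: 180 g × 16/5 ÷ 216 g/cup × 16 tbsp/cup ≈ 42.7 tbsp
sour cream: (2 tbsp + 1 tsp = 7/3 tbsp) × 16/5 ÷ 16 tbsp/cup × 230 g/cup ≈ 107.3 g
bread flour: (3 cup + 8 tbsp = 3.5 cup) × 16/5 × 127 g/cup = 1422.4 g

cornmeal: 1.3 cup; whole-barley flour: 0.1 kg; olive oil: 42.7 tbsp; sour cream: 107.3 g; bread flour: 1422.4 g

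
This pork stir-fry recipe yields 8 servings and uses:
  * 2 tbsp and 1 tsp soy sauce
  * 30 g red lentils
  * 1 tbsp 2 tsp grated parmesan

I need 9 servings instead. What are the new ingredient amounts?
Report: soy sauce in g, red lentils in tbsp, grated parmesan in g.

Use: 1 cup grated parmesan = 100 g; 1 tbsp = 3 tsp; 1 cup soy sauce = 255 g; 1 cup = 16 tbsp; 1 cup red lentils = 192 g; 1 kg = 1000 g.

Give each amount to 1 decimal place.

soy sauce: 41.8 g; red lentils: 2.8 tbsp; grated parmesan: 11.7 g

Scaling factor: 9/8 = 1.125.
soy sauce: (2 tbsp + 1 tsp = 7/3 tbsp) × 9/8 ÷ 16 tbsp/cup × 255 g/cup ≈ 41.8 g
red lentils: 30 g × 9/8 ÷ 192 g/cup × 16 tbsp/cup ≈ 2.8 tbsp
grated parmesan: (1 tbsp + 2 tsp = 5/3 tbsp) × 9/8 ÷ 16 tbsp/cup × 100 g/cup ≈ 11.7 g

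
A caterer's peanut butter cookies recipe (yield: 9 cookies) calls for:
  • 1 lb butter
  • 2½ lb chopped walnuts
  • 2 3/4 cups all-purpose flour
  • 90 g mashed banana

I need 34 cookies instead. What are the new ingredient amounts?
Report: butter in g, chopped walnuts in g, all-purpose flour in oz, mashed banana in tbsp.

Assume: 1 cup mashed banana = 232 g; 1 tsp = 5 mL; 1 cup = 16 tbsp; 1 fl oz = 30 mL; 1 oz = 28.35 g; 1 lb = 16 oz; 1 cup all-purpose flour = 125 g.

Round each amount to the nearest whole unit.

Scaling factor: 34/9.
butter: 1 lb × 34/9 × 16 oz/lb × 28.35 g/oz ≈ 1714 g
chopped walnuts: 2.5 lb × 34/9 × 16 oz/lb × 28.35 g/oz = 4284 g
all-purpose flour: 2.75 cup × 34/9 × 125 g/cup ÷ 28.35 g/oz ≈ 46 oz
mashed banana: 90 g × 34/9 ÷ 232 g/cup × 16 tbsp/cup ≈ 23 tbsp

butter: 1714 g; chopped walnuts: 4284 g; all-purpose flour: 46 oz; mashed banana: 23 tbsp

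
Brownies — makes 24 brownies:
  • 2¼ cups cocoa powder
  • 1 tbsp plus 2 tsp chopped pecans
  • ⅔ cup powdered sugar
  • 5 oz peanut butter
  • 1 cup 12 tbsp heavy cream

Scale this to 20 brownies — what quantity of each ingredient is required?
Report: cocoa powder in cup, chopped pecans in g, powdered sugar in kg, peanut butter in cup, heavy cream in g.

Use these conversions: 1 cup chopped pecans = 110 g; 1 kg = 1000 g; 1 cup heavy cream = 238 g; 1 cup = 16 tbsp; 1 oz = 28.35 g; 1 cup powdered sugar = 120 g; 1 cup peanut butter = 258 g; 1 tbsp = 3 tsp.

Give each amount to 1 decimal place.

cocoa powder: 1.9 cup; chopped pecans: 9.5 g; powdered sugar: 0.1 kg; peanut butter: 0.5 cup; heavy cream: 347.1 g

Scaling factor: 20/24 = 5/6.
cocoa powder: 2.25 cup × 5/6 ≈ 1.9 cup
chopped pecans: (1 tbsp + 2 tsp = 5/3 tbsp) × 5/6 ÷ 16 tbsp/cup × 110 g/cup ≈ 9.5 g
powdered sugar: 2/3 cup × 5/6 × 120 g/cup ÷ 1000 g/kg ≈ 0.1 kg
peanut butter: 5 oz × 5/6 × 28.35 g/oz ÷ 258 g/cup ≈ 0.5 cup
heavy cream: (1 cup + 12 tbsp = 1.75 cup) × 5/6 × 238 g/cup ≈ 347.1 g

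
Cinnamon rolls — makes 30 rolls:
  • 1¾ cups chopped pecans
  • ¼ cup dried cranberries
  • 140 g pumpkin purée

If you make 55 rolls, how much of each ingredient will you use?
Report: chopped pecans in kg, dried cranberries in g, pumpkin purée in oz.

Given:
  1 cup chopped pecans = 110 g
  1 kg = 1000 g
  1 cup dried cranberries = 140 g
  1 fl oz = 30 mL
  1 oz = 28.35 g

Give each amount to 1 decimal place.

Scaling factor: 55/30 = 11/6.
chopped pecans: 1.75 cup × 11/6 × 110 g/cup ÷ 1000 g/kg ≈ 0.4 kg
dried cranberries: 0.25 cup × 11/6 × 140 g/cup ≈ 64.2 g
pumpkin purée: 140 g × 11/6 ÷ 28.35 g/oz ≈ 9.1 oz

chopped pecans: 0.4 kg; dried cranberries: 64.2 g; pumpkin purée: 9.1 oz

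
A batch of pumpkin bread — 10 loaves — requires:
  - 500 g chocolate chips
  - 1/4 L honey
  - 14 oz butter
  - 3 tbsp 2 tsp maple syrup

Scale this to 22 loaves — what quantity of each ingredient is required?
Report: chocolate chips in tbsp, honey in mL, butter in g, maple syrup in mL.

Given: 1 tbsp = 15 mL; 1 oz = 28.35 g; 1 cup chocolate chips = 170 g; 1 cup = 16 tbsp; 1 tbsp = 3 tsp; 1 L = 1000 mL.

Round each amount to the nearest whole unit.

Scaling factor: 22/10 = 11/5 = 2.2.
chocolate chips: 500 g × 11/5 ÷ 170 g/cup × 16 tbsp/cup ≈ 104 tbsp
honey: 0.25 L × 11/5 × 1000 mL/L = 550 mL
butter: 14 oz × 11/5 × 28.35 g/oz ≈ 873 g
maple syrup: (3 tbsp + 2 tsp = 11/3 tbsp) × 11/5 × 15 mL/tbsp = 121 mL

chocolate chips: 104 tbsp; honey: 550 mL; butter: 873 g; maple syrup: 121 mL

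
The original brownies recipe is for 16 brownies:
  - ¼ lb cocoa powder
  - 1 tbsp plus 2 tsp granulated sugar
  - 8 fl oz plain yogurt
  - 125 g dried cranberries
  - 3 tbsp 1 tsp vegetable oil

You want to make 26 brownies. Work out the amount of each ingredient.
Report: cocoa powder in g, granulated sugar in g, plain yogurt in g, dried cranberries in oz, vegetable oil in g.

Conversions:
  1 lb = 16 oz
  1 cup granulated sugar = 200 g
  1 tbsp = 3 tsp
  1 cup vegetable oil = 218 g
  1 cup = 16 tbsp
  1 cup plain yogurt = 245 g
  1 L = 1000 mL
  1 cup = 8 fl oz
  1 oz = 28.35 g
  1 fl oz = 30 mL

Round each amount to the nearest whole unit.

Scaling factor: 26/16 = 13/8 = 1.625.
cocoa powder: 0.25 lb × 13/8 × 16 oz/lb × 28.35 g/oz ≈ 184 g
granulated sugar: (1 tbsp + 2 tsp = 5/3 tbsp) × 13/8 ÷ 16 tbsp/cup × 200 g/cup ≈ 34 g
plain yogurt: 8 fl oz × 13/8 ÷ 8 fl oz/cup × 245 g/cup ≈ 398 g
dried cranberries: 125 g × 13/8 ÷ 28.35 g/oz ≈ 7 oz
vegetable oil: (3 tbsp + 1 tsp = 10/3 tbsp) × 13/8 ÷ 16 tbsp/cup × 218 g/cup ≈ 74 g

cocoa powder: 184 g; granulated sugar: 34 g; plain yogurt: 398 g; dried cranberries: 7 oz; vegetable oil: 74 g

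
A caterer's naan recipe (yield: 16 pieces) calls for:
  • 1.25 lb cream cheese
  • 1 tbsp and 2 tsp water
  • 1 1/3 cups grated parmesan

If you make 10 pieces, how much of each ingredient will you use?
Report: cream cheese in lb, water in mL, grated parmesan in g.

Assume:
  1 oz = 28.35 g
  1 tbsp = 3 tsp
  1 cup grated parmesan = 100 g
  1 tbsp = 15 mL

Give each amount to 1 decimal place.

Scaling factor: 10/16 = 5/8 = 0.625.
cream cheese: 1.25 lb × 5/8 ≈ 0.8 lb
water: (1 tbsp + 2 tsp = 5/3 tbsp) × 5/8 × 15 mL/tbsp ≈ 15.6 mL
grated parmesan: 4/3 cup × 5/8 × 100 g/cup ≈ 83.3 g

cream cheese: 0.8 lb; water: 15.6 mL; grated parmesan: 83.3 g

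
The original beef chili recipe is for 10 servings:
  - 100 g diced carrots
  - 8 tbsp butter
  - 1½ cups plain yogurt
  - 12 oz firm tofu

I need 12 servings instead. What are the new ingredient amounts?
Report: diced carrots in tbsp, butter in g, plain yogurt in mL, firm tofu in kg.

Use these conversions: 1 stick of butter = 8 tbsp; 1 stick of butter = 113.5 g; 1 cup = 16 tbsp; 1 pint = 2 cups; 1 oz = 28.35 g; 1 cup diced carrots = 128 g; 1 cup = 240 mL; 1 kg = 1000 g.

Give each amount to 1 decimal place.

Scaling factor: 12/10 = 6/5 = 1.2.
diced carrots: 100 g × 6/5 ÷ 128 g/cup × 16 tbsp/cup = 15.0 tbsp
butter: 8 tbsp × 6/5 ÷ 8 tbsp/stick × 113.5 g/stick = 136.2 g
plain yogurt: 1.5 cup × 6/5 × 240 mL/cup = 432.0 mL
firm tofu: 12 oz × 6/5 × 28.35 g/oz ÷ 1000 g/kg ≈ 0.4 kg

diced carrots: 15.0 tbsp; butter: 136.2 g; plain yogurt: 432.0 mL; firm tofu: 0.4 kg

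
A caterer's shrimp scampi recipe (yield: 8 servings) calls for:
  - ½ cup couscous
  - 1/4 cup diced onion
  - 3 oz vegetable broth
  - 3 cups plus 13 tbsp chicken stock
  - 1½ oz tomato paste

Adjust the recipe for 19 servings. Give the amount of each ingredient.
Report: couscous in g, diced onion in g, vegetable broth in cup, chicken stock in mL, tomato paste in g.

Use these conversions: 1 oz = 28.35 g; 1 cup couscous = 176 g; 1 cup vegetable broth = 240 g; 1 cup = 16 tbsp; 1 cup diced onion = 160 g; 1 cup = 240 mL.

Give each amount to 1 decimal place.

Scaling factor: 19/8 = 2.375.
couscous: 0.5 cup × 19/8 × 176 g/cup = 209.0 g
diced onion: 0.25 cup × 19/8 × 160 g/cup = 95.0 g
vegetable broth: 3 oz × 19/8 × 28.35 g/oz ÷ 240 g/cup ≈ 0.8 cup
chicken stock: (3 cup + 13 tbsp = 3.8125 cup) × 19/8 × 240 mL/cup ≈ 2173.1 mL
tomato paste: 1.5 oz × 19/8 × 28.35 g/oz ≈ 101.0 g

couscous: 209.0 g; diced onion: 95.0 g; vegetable broth: 0.8 cup; chicken stock: 2173.1 mL; tomato paste: 101.0 g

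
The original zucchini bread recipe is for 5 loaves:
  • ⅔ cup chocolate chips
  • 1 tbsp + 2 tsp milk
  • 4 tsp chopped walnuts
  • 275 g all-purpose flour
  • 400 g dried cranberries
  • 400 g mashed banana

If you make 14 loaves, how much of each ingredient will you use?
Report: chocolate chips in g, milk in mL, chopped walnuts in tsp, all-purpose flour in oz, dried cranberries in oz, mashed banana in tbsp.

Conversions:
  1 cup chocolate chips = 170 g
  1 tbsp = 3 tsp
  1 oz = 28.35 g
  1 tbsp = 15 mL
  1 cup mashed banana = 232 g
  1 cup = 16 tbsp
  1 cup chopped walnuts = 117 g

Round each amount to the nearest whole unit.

chocolate chips: 317 g; milk: 70 mL; chopped walnuts: 11 tsp; all-purpose flour: 27 oz; dried cranberries: 40 oz; mashed banana: 77 tbsp

Scaling factor: 14/5 = 2.8.
chocolate chips: 2/3 cup × 14/5 × 170 g/cup ≈ 317 g
milk: (1 tbsp + 2 tsp = 5/3 tbsp) × 14/5 × 15 mL/tbsp = 70 mL
chopped walnuts: 4 tsp × 14/5 ≈ 11 tsp
all-purpose flour: 275 g × 14/5 ÷ 28.35 g/oz ≈ 27 oz
dried cranberries: 400 g × 14/5 ÷ 28.35 g/oz ≈ 40 oz
mashed banana: 400 g × 14/5 ÷ 232 g/cup × 16 tbsp/cup ≈ 77 tbsp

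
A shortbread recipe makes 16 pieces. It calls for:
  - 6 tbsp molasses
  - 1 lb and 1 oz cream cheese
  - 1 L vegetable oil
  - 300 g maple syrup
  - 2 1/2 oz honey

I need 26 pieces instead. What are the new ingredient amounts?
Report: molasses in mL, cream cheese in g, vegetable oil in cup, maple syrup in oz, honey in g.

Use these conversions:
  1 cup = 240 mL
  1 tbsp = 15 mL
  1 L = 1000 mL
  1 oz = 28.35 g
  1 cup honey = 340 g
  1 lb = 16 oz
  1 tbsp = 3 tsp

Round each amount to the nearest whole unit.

molasses: 146 mL; cream cheese: 783 g; vegetable oil: 7 cup; maple syrup: 17 oz; honey: 115 g

Scaling factor: 26/16 = 13/8 = 1.625.
molasses: 6 tbsp × 13/8 × 15 mL/tbsp ≈ 146 mL
cream cheese: (1 lb + 1 oz = 1.0625 lb) × 13/8 × 16 oz/lb × 28.35 g/oz ≈ 783 g
vegetable oil: 1 L × 13/8 × 1000 mL/L ÷ 240 mL/cup ≈ 7 cup
maple syrup: 300 g × 13/8 ÷ 28.35 g/oz ≈ 17 oz
honey: 2.5 oz × 13/8 × 28.35 g/oz ≈ 115 g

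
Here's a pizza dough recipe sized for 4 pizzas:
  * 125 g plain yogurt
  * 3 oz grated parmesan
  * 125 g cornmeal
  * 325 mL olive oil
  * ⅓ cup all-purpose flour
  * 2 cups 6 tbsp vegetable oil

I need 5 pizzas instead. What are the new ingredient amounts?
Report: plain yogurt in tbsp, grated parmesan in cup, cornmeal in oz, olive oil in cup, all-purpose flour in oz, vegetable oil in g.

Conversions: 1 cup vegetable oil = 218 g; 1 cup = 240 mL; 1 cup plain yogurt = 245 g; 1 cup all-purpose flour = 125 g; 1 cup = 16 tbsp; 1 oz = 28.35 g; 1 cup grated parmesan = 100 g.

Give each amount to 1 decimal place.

plain yogurt: 10.2 tbsp; grated parmesan: 1.1 cup; cornmeal: 5.5 oz; olive oil: 1.7 cup; all-purpose flour: 1.8 oz; vegetable oil: 647.2 g

Scaling factor: 5/4 = 1.25.
plain yogurt: 125 g × 5/4 ÷ 245 g/cup × 16 tbsp/cup ≈ 10.2 tbsp
grated parmesan: 3 oz × 5/4 × 28.35 g/oz ÷ 100 g/cup ≈ 1.1 cup
cornmeal: 125 g × 5/4 ÷ 28.35 g/oz ≈ 5.5 oz
olive oil: 325 mL × 5/4 ÷ 240 mL/cup ≈ 1.7 cup
all-purpose flour: 1/3 cup × 5/4 × 125 g/cup ÷ 28.35 g/oz ≈ 1.8 oz
vegetable oil: (2 cup + 6 tbsp = 2.375 cup) × 5/4 × 218 g/cup ≈ 647.2 g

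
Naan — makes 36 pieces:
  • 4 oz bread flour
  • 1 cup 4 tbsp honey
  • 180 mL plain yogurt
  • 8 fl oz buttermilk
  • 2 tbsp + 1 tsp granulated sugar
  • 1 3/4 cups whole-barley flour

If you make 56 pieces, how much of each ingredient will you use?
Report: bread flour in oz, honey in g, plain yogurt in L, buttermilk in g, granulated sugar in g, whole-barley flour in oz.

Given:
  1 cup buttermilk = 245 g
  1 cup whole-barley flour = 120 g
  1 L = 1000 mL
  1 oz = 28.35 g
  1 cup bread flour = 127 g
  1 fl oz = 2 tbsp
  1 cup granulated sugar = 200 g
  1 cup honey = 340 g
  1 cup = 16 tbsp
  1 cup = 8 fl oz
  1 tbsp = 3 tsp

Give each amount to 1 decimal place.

Scaling factor: 56/36 = 14/9.
bread flour: 4 oz × 14/9 ≈ 6.2 oz
honey: (1 cup + 4 tbsp = 1.25 cup) × 14/9 × 340 g/cup ≈ 661.1 g
plain yogurt: 180 mL × 14/9 ÷ 1000 mL/L ≈ 0.3 L
buttermilk: 8 fl oz × 14/9 ÷ 8 fl oz/cup × 245 g/cup ≈ 381.1 g
granulated sugar: (2 tbsp + 1 tsp = 7/3 tbsp) × 14/9 ÷ 16 tbsp/cup × 200 g/cup ≈ 45.4 g
whole-barley flour: 1.75 cup × 14/9 × 120 g/cup ÷ 28.35 g/oz ≈ 11.5 oz

bread flour: 6.2 oz; honey: 661.1 g; plain yogurt: 0.3 L; buttermilk: 381.1 g; granulated sugar: 45.4 g; whole-barley flour: 11.5 oz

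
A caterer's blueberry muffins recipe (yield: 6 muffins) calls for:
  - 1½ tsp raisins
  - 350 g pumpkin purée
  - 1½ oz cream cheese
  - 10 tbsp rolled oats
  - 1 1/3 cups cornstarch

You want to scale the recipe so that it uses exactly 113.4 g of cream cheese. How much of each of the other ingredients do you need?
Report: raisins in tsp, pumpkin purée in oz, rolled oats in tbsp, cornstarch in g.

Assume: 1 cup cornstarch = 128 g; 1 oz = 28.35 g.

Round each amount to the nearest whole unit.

The original recipe has 42.525 g of cream cheese, so the scaling factor is 113.4 ÷ 42.525 = 8/3.
raisins: 1.5 tsp × 8/3 = 4 tsp
pumpkin purée: 350 g × 8/3 ÷ 28.35 g/oz ≈ 33 oz
rolled oats: 10 tbsp × 8/3 ≈ 27 tbsp
cornstarch: 4/3 cup × 8/3 × 128 g/cup ≈ 455 g

raisins: 4 tsp; pumpkin purée: 33 oz; rolled oats: 27 tbsp; cornstarch: 455 g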